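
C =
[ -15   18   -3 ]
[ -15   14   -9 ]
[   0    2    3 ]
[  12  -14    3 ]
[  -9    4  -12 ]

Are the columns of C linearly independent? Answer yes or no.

Row reduce C to echelon form.
R2 ← R2 − R1: [0, -4, -6]
R4 ← R4 + (4/5)·R1: [0, 2/5, 3/5]
R5 ← R5 − (3/5)·R1: [0, -34/5, -51/5]
R3 ← R3 + (1/2)·R2: [0, 0, 0]
R4 ← R4 + (1/10)·R2: [0, 0, 0]
R5 ← R5 − (17/10)·R2: [0, 0, 0]
2 pivots among 3 columns.
Only 2 < 3 pivot columns, so the columns are linearly dependent.

no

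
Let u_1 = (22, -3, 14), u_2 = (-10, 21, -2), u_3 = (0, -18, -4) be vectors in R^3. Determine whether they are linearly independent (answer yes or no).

Form the matrix with these vectors as rows and row reduce.
R2 ← R2 + (5/11)·R1: [0, 216/11, 48/11]
R3 ← R3 + (11/12)·R2: [0, 0, 0]
2 nonzero rows, so the 3 vectors span a space of dimension 2.
Since 2 < 3, the vectors are linearly dependent.

no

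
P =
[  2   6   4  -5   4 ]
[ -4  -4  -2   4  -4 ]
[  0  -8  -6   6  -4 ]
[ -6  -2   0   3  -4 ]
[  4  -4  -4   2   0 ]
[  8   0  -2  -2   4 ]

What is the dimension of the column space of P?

2

Row reduce to echelon form.
R2 ← R2 + (2)·R1: [0, 8, 6, -6, 4]
R4 ← R4 + (3)·R1: [0, 16, 12, -12, 8]
R5 ← R5 − (2)·R1: [0, -16, -12, 12, -8]
R6 ← R6 − (4)·R1: [0, -24, -18, 18, -12]
R3 ← R3 + R2: [0, 0, 0, 0, 0]
R4 ← R4 − (2)·R2: [0, 0, 0, 0, 0]
R5 ← R5 + (2)·R2: [0, 0, 0, 0, 0]
R6 ← R6 + (3)·R2: [0, 0, 0, 0, 0]
Echelon form has 2 nonzero rows, so rank(P) = 2.
The column space has dimension equal to the rank: 2.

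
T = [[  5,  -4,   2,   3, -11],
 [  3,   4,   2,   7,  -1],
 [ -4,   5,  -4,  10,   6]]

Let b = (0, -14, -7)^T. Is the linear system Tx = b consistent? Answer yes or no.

Row reduce the augmented matrix [T | b].
R2 ← R2 − (3/5)·R1: [0, 32/5, 4/5, 26/5, 28/5, -14]
R3 ← R3 + (4/5)·R1: [0, 9/5, -12/5, 62/5, -14/5, -7]
R3 ← R3 − (9/32)·R2: [0, 0, -21/8, 175/16, -35/8, -49/16]
The echelon form has 3 nonzero rows, and every pivot lies in the first 5 columns, so rank(T) = rank([T|b]) = 3.
The system is consistent.

yes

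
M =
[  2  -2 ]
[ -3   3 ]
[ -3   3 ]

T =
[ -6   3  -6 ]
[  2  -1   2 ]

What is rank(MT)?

1

First compute MT:
[[-16,   8, -16],
 [ 24, -12,  24],
 [ 24, -12,  24]]
Now row reduce the product.
R2 ← R2 + (3/2)·R1: [0, 0, 0]
R3 ← R3 + (3/2)·R1: [0, 0, 0]
1 nonzero row, so rank(MT) = 1.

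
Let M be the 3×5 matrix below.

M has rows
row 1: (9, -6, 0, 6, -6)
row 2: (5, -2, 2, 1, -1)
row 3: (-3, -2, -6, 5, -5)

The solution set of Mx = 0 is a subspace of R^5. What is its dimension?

3

Row reduce to echelon form.
R2 ← R2 − (5/9)·R1: [0, 4/3, 2, -7/3, 7/3]
R3 ← R3 + (1/3)·R1: [0, -4, -6, 7, -7]
R3 ← R3 + (3)·R2: [0, 0, 0, 0, 0]
2 nonzero rows, so rank(M) = 2.
M has 5 columns; by rank–nullity, nullity = 5 − 2 = 3.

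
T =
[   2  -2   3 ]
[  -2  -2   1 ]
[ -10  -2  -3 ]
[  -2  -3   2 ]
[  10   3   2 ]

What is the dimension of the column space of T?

Row reduce to echelon form.
R2 ← R2 + R1: [0, -4, 4]
R3 ← R3 + (5)·R1: [0, -12, 12]
R4 ← R4 + R1: [0, -5, 5]
R5 ← R5 − (5)·R1: [0, 13, -13]
R3 ← R3 − (3)·R2: [0, 0, 0]
R4 ← R4 − (5/4)·R2: [0, 0, 0]
R5 ← R5 + (13/4)·R2: [0, 0, 0]
Echelon form has 2 nonzero rows, so rank(T) = 2.
The column space has dimension equal to the rank: 2.

2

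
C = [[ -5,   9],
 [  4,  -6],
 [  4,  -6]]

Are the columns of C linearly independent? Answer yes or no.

Row reduce C to echelon form.
R2 ← R2 + (4/5)·R1: [0, 6/5]
R3 ← R3 + (4/5)·R1: [0, 6/5]
R3 ← R3 − R2: [0, 0]
2 pivots among 2 columns.
Every column is a pivot column, so the columns are linearly independent.

yes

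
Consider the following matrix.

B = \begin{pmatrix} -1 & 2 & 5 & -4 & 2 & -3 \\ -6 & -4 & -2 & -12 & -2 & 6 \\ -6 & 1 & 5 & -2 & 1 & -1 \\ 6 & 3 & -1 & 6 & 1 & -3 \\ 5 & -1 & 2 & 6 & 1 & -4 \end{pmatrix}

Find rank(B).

Row reduce to echelon form.
R2 ← R2 − (6)·R1: [0, -16, -32, 12, -14, 24]
R3 ← R3 − (6)·R1: [0, -11, -25, 22, -11, 17]
R4 ← R4 + (6)·R1: [0, 15, 29, -18, 13, -21]
R5 ← R5 + (5)·R1: [0, 9, 27, -14, 11, -19]
R3 ← R3 − (11/16)·R2: [0, 0, -3, 55/4, -11/8, 1/2]
R4 ← R4 + (15/16)·R2: [0, 0, -1, -27/4, -1/8, 3/2]
R5 ← R5 + (9/16)·R2: [0, 0, 9, -29/4, 25/8, -11/2]
R4 ← R4 − (1/3)·R3: [0, 0, 0, -34/3, 1/3, 4/3]
R5 ← R5 + (3)·R3: [0, 0, 0, 34, -1, -4]
R5 ← R5 + (3)·R4: [0, 0, 0, 0, 0, 0]
Echelon form has 4 nonzero rows, so rank(B) = 4.

4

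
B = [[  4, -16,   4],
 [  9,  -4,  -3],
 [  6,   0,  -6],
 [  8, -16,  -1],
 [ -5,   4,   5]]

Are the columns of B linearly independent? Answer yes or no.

Row reduce B to echelon form.
R2 ← R2 − (9/4)·R1: [0, 32, -12]
R3 ← R3 − (3/2)·R1: [0, 24, -12]
R4 ← R4 − (2)·R1: [0, 16, -9]
R5 ← R5 + (5/4)·R1: [0, -16, 10]
R3 ← R3 − (3/4)·R2: [0, 0, -3]
R4 ← R4 − (1/2)·R2: [0, 0, -3]
R5 ← R5 + (1/2)·R2: [0, 0, 4]
R4 ← R4 − R3: [0, 0, 0]
R5 ← R5 + (4/3)·R3: [0, 0, 0]
3 pivots among 3 columns.
Every column is a pivot column, so the columns are linearly independent.

yes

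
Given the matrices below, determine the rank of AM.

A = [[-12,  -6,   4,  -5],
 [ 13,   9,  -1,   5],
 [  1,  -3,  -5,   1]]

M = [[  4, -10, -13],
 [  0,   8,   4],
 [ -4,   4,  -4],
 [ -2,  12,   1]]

2

First compute AM:
[[-54,  28, 111],
 [ 46,  -2, -124],
 [ 22, -42,  -4]]
Now row reduce the product.
R2 ← R2 + (23/27)·R1: [0, 590/27, -265/9]
R3 ← R3 + (11/27)·R1: [0, -826/27, 371/9]
R3 ← R3 + (7/5)·R2: [0, 0, 0]
2 nonzero rows, so rank(AM) = 2.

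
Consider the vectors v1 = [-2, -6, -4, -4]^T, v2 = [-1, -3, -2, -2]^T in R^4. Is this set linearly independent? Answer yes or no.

Form the matrix with these vectors as rows and row reduce.
R2 ← R2 − (1/2)·R1: [0, 0, 0, 0]
1 nonzero row, so the 2 vectors span a space of dimension 1.
Since 1 < 2, the vectors are linearly dependent.

no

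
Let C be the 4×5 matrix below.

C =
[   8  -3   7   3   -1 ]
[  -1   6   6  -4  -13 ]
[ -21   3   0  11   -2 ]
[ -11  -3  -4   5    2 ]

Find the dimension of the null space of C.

1

Row reduce to echelon form.
R2 ← R2 + (1/8)·R1: [0, 45/8, 55/8, -29/8, -105/8]
R3 ← R3 + (21/8)·R1: [0, -39/8, 147/8, 151/8, -37/8]
R4 ← R4 + (11/8)·R1: [0, -57/8, 45/8, 73/8, 5/8]
R3 ← R3 + (13/15)·R2: [0, 0, 73/3, 236/15, -16]
R4 ← R4 + (19/15)·R2: [0, 0, 43/3, 68/15, -16]
R4 ← R4 − (43/73)·R3: [0, 0, 0, -1728/365, -480/73]
4 nonzero rows, so rank(C) = 4.
C has 5 columns; by rank–nullity, nullity = 5 − 4 = 1.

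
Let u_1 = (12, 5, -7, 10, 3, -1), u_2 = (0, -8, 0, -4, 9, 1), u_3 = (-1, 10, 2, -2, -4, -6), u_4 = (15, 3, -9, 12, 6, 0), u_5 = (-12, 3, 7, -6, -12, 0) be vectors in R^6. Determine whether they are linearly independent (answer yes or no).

no

Form the matrix with these vectors as rows and row reduce.
R3 ← R3 + (1/12)·R1: [0, 125/12, 17/12, -7/6, -15/4, -73/12]
R4 ← R4 − (5/4)·R1: [0, -13/4, -1/4, -1/2, 9/4, 5/4]
R5 ← R5 + R1: [0, 8, 0, 4, -9, -1]
R3 ← R3 + (125/96)·R2: [0, 0, 17/12, -51/8, 255/32, -153/32]
R4 ← R4 − (13/32)·R2: [0, 0, -1/4, 9/8, -45/32, 27/32]
R5 ← R5 + R2: [0, 0, 0, 0, 0, 0]
R4 ← R4 + (3/17)·R3: [0, 0, 0, 0, 0, 0]
3 nonzero rows, so the 5 vectors span a space of dimension 3.
Since 3 < 5, the vectors are linearly dependent.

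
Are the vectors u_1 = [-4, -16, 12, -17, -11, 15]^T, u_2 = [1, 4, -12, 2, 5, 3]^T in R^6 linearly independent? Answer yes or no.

yes

Form the matrix with these vectors as rows and row reduce.
R2 ← R2 + (1/4)·R1: [0, 0, -9, -9/4, 9/4, 27/4]
2 nonzero rows, so the 2 vectors span a space of dimension 2.
Since 2 = 2, the vectors are linearly independent.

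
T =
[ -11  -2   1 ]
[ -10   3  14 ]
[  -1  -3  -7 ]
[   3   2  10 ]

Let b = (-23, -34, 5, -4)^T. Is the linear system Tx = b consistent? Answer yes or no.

yes

Row reduce the augmented matrix [T | b].
R2 ← R2 − (10/11)·R1: [0, 53/11, 144/11, -144/11]
R3 ← R3 − (1/11)·R1: [0, -31/11, -78/11, 78/11]
R4 ← R4 + (3/11)·R1: [0, 16/11, 113/11, -113/11]
R3 ← R3 + (31/53)·R2: [0, 0, 30/53, -30/53]
R4 ← R4 − (16/53)·R2: [0, 0, 335/53, -335/53]
R4 ← R4 − (67/6)·R3: [0, 0, 0, 0]
The echelon form has 3 nonzero rows, and every pivot lies in the first 3 columns, so rank(T) = rank([T|b]) = 3.
The system is consistent.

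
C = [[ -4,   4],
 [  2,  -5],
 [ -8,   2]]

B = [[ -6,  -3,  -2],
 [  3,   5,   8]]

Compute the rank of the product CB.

2

First compute CB:
[[ 36,  32,  40],
 [-27, -31, -44],
 [ 54,  34,  32]]
Now row reduce the product.
R2 ← R2 + (3/4)·R1: [0, -7, -14]
R3 ← R3 − (3/2)·R1: [0, -14, -28]
R3 ← R3 − (2)·R2: [0, 0, 0]
2 nonzero rows, so rank(CB) = 2.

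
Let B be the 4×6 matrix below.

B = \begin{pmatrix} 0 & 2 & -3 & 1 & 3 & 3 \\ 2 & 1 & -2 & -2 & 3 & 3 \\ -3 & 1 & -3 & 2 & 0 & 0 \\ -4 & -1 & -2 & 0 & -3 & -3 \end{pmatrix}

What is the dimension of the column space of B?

Row reduce to echelon form.
Swap R1 ↔ R2
R3 ← R3 + (3/2)·R1: [0, 5/2, -6, -1, 9/2, 9/2]
R4 ← R4 + (2)·R1: [0, 1, -6, -4, 3, 3]
R3 ← R3 − (5/4)·R2: [0, 0, -9/4, -9/4, 3/4, 3/4]
R4 ← R4 − (1/2)·R2: [0, 0, -9/2, -9/2, 3/2, 3/2]
R4 ← R4 − (2)·R3: [0, 0, 0, 0, 0, 0]
Echelon form has 3 nonzero rows, so rank(B) = 3.
The column space has dimension equal to the rank: 3.

3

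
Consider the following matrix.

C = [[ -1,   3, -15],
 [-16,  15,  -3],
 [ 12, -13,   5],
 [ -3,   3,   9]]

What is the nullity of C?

Row reduce to echelon form.
R2 ← R2 − (16)·R1: [0, -33, 237]
R3 ← R3 + (12)·R1: [0, 23, -175]
R4 ← R4 − (3)·R1: [0, -6, 54]
R3 ← R3 + (23/33)·R2: [0, 0, -108/11]
R4 ← R4 − (2/11)·R2: [0, 0, 120/11]
R4 ← R4 + (10/9)·R3: [0, 0, 0]
3 nonzero rows, so rank(C) = 3.
C has 3 columns; by rank–nullity, nullity = 3 − 3 = 0.

0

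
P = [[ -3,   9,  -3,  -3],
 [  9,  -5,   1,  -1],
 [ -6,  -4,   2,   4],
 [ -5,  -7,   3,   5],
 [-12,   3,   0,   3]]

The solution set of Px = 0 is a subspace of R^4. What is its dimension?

2

Row reduce to echelon form.
R2 ← R2 + (3)·R1: [0, 22, -8, -10]
R3 ← R3 − (2)·R1: [0, -22, 8, 10]
R4 ← R4 − (5/3)·R1: [0, -22, 8, 10]
R5 ← R5 − (4)·R1: [0, -33, 12, 15]
R3 ← R3 + R2: [0, 0, 0, 0]
R4 ← R4 + R2: [0, 0, 0, 0]
R5 ← R5 + (3/2)·R2: [0, 0, 0, 0]
2 nonzero rows, so rank(P) = 2.
P has 4 columns; by rank–nullity, nullity = 4 − 2 = 2.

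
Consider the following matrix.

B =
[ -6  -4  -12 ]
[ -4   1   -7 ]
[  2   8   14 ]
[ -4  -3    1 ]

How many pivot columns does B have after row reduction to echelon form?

Row reduce to echelon form.
R2 ← R2 − (2/3)·R1: [0, 11/3, 1]
R3 ← R3 + (1/3)·R1: [0, 20/3, 10]
R4 ← R4 − (2/3)·R1: [0, -1/3, 9]
R3 ← R3 − (20/11)·R2: [0, 0, 90/11]
R4 ← R4 + (1/11)·R2: [0, 0, 100/11]
R4 ← R4 − (10/9)·R3: [0, 0, 0]
Echelon form has 3 nonzero rows, so rank(B) = 3.
Each nonzero row contributes one pivot column: 3 pivot columns.

3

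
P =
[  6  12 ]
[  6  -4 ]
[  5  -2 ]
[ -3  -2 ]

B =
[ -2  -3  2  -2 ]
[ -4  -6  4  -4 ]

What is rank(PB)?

1

First compute PB:
[[-60, -90,  60, -60],
 [  4,   6,  -4,   4],
 [ -2,  -3,   2,  -2],
 [ 14,  21, -14,  14]]
Now row reduce the product.
R2 ← R2 + (1/15)·R1: [0, 0, 0, 0]
R3 ← R3 − (1/30)·R1: [0, 0, 0, 0]
R4 ← R4 + (7/30)·R1: [0, 0, 0, 0]
1 nonzero row, so rank(PB) = 1.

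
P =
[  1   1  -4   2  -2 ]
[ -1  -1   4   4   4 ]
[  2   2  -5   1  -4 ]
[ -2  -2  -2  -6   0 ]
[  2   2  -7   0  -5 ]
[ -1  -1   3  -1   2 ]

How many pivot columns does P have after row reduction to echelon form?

Row reduce to echelon form.
R2 ← R2 + R1: [0, 0, 0, 6, 2]
R3 ← R3 − (2)·R1: [0, 0, 3, -3, 0]
R4 ← R4 + (2)·R1: [0, 0, -10, -2, -4]
R5 ← R5 − (2)·R1: [0, 0, 1, -4, -1]
R6 ← R6 + R1: [0, 0, -1, 1, 0]
Swap R2 ↔ R3
R4 ← R4 + (10/3)·R2: [0, 0, 0, -12, -4]
R5 ← R5 − (1/3)·R2: [0, 0, 0, -3, -1]
R6 ← R6 + (1/3)·R2: [0, 0, 0, 0, 0]
R4 ← R4 + (2)·R3: [0, 0, 0, 0, 0]
R5 ← R5 + (1/2)·R3: [0, 0, 0, 0, 0]
Echelon form has 3 nonzero rows, so rank(P) = 3.
Each nonzero row contributes one pivot column: 3 pivot columns.

3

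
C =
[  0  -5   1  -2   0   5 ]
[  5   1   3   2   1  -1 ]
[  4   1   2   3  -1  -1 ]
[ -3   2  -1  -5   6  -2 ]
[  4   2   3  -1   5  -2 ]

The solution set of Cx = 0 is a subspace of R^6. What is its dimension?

3

Row reduce to echelon form.
Swap R1 ↔ R2
R3 ← R3 − (4/5)·R1: [0, 1/5, -2/5, 7/5, -9/5, -1/5]
R4 ← R4 + (3/5)·R1: [0, 13/5, 4/5, -19/5, 33/5, -13/5]
R5 ← R5 − (4/5)·R1: [0, 6/5, 3/5, -13/5, 21/5, -6/5]
R3 ← R3 + (1/25)·R2: [0, 0, -9/25, 33/25, -9/5, 0]
R4 ← R4 + (13/25)·R2: [0, 0, 33/25, -121/25, 33/5, 0]
R5 ← R5 + (6/25)·R2: [0, 0, 21/25, -77/25, 21/5, 0]
R4 ← R4 + (11/3)·R3: [0, 0, 0, 0, 0, 0]
R5 ← R5 + (7/3)·R3: [0, 0, 0, 0, 0, 0]
3 nonzero rows, so rank(C) = 3.
C has 6 columns; by rank–nullity, nullity = 6 − 3 = 3.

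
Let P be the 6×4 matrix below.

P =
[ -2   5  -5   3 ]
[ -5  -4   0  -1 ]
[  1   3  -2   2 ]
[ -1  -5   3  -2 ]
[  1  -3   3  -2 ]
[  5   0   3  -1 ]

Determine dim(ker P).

1

Row reduce to echelon form.
R2 ← R2 − (5/2)·R1: [0, -33/2, 25/2, -17/2]
R3 ← R3 + (1/2)·R1: [0, 11/2, -9/2, 7/2]
R4 ← R4 − (1/2)·R1: [0, -15/2, 11/2, -7/2]
R5 ← R5 + (1/2)·R1: [0, -1/2, 1/2, -1/2]
R6 ← R6 + (5/2)·R1: [0, 25/2, -19/2, 13/2]
R3 ← R3 + (1/3)·R2: [0, 0, -1/3, 2/3]
R4 ← R4 − (5/11)·R2: [0, 0, -2/11, 4/11]
R5 ← R5 − (1/33)·R2: [0, 0, 4/33, -8/33]
R6 ← R6 + (25/33)·R2: [0, 0, -1/33, 2/33]
R4 ← R4 − (6/11)·R3: [0, 0, 0, 0]
R5 ← R5 + (4/11)·R3: [0, 0, 0, 0]
R6 ← R6 − (1/11)·R3: [0, 0, 0, 0]
3 nonzero rows, so rank(P) = 3.
P has 4 columns; by rank–nullity, nullity = 4 − 3 = 1.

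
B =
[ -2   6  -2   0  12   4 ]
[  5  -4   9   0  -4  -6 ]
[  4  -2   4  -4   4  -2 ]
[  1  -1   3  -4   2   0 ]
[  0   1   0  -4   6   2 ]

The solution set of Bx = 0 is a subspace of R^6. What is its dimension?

Row reduce to echelon form.
R2 ← R2 + (5/2)·R1: [0, 11, 4, 0, 26, 4]
R3 ← R3 + (2)·R1: [0, 10, 0, -4, 28, 6]
R4 ← R4 + (1/2)·R1: [0, 2, 2, -4, 8, 2]
R3 ← R3 − (10/11)·R2: [0, 0, -40/11, -4, 48/11, 26/11]
R4 ← R4 − (2/11)·R2: [0, 0, 14/11, -4, 36/11, 14/11]
R5 ← R5 − (1/11)·R2: [0, 0, -4/11, -4, 40/11, 18/11]
R4 ← R4 + (7/20)·R3: [0, 0, 0, -27/5, 24/5, 21/10]
R5 ← R5 − (1/10)·R3: [0, 0, 0, -18/5, 16/5, 7/5]
R5 ← R5 − (2/3)·R4: [0, 0, 0, 0, 0, 0]
4 nonzero rows, so rank(B) = 4.
B has 6 columns; by rank–nullity, nullity = 6 − 4 = 2.

2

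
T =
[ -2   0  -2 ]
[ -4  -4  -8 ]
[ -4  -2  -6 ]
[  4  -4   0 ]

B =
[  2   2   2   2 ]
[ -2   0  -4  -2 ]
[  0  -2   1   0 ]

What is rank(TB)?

2

First compute TB:
[[ -4,   0,  -6,  -4],
 [  0,   8,   0,   0],
 [ -4,   4,  -6,  -4],
 [ 16,   8,  24,  16]]
Now row reduce the product.
R3 ← R3 − R1: [0, 4, 0, 0]
R4 ← R4 + (4)·R1: [0, 8, 0, 0]
R3 ← R3 − (1/2)·R2: [0, 0, 0, 0]
R4 ← R4 − R2: [0, 0, 0, 0]
2 nonzero rows, so rank(TB) = 2.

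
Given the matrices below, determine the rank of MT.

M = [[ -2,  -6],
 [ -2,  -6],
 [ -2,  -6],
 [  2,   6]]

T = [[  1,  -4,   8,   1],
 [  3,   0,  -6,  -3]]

First compute MT:
[[-20,   8,  20,  16],
 [-20,   8,  20,  16],
 [-20,   8,  20,  16],
 [ 20,  -8, -20, -16]]
Now row reduce the product.
R2 ← R2 − R1: [0, 0, 0, 0]
R3 ← R3 − R1: [0, 0, 0, 0]
R4 ← R4 + R1: [0, 0, 0, 0]
1 nonzero row, so rank(MT) = 1.

1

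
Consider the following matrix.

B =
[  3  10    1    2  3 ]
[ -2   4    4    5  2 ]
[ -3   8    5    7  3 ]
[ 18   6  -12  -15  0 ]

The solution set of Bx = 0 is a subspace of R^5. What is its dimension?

2

Row reduce to echelon form.
R2 ← R2 + (2/3)·R1: [0, 32/3, 14/3, 19/3, 4]
R3 ← R3 + R1: [0, 18, 6, 9, 6]
R4 ← R4 − (6)·R1: [0, -54, -18, -27, -18]
R3 ← R3 − (27/16)·R2: [0, 0, -15/8, -27/16, -3/4]
R4 ← R4 + (81/16)·R2: [0, 0, 45/8, 81/16, 9/4]
R4 ← R4 + (3)·R3: [0, 0, 0, 0, 0]
3 nonzero rows, so rank(B) = 3.
B has 5 columns; by rank–nullity, nullity = 5 − 3 = 2.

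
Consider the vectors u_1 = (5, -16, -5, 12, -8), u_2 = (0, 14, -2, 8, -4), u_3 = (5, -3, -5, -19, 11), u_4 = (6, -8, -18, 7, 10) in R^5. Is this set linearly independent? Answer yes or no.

yes

Form the matrix with these vectors as rows and row reduce.
R3 ← R3 − R1: [0, 13, 0, -31, 19]
R4 ← R4 − (6/5)·R1: [0, 56/5, -12, -37/5, 98/5]
R3 ← R3 − (13/14)·R2: [0, 0, 13/7, -269/7, 159/7]
R4 ← R4 − (4/5)·R2: [0, 0, -52/5, -69/5, 114/5]
R4 ← R4 + (28/5)·R3: [0, 0, 0, -229, 150]
4 nonzero rows, so the 4 vectors span a space of dimension 4.
Since 4 = 4, the vectors are linearly independent.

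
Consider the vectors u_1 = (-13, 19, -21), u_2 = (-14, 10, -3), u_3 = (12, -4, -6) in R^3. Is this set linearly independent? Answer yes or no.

Form the matrix with these vectors as rows and row reduce.
R2 ← R2 − (14/13)·R1: [0, -136/13, 255/13]
R3 ← R3 + (12/13)·R1: [0, 176/13, -330/13]
R3 ← R3 + (22/17)·R2: [0, 0, 0]
2 nonzero rows, so the 3 vectors span a space of dimension 2.
Since 2 < 3, the vectors are linearly dependent.

no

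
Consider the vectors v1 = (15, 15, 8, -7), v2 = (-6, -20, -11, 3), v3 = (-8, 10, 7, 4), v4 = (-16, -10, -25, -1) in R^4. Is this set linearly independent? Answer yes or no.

Form the matrix with these vectors as rows and row reduce.
R2 ← R2 + (2/5)·R1: [0, -14, -39/5, 1/5]
R3 ← R3 + (8/15)·R1: [0, 18, 169/15, 4/15]
R4 ← R4 + (16/15)·R1: [0, 6, -247/15, -127/15]
R3 ← R3 + (9/7)·R2: [0, 0, 26/21, 11/21]
R4 ← R4 + (3/7)·R2: [0, 0, -416/21, -176/21]
R4 ← R4 + (16)·R3: [0, 0, 0, 0]
3 nonzero rows, so the 4 vectors span a space of dimension 3.
Since 3 < 4, the vectors are linearly dependent.

no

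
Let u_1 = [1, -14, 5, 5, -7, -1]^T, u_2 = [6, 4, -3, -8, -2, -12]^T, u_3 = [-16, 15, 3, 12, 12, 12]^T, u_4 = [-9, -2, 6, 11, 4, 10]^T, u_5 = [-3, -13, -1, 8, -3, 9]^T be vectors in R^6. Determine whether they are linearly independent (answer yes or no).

Form the matrix with these vectors as rows and row reduce.
R2 ← R2 − (6)·R1: [0, 88, -33, -38, 40, -6]
R3 ← R3 + (16)·R1: [0, -209, 83, 92, -100, -4]
R4 ← R4 + (9)·R1: [0, -128, 51, 56, -59, 1]
R5 ← R5 + (3)·R1: [0, -55, 14, 23, -24, 6]
R3 ← R3 + (19/8)·R2: [0, 0, 37/8, 7/4, -5, -73/4]
R4 ← R4 + (16/11)·R2: [0, 0, 3, 8/11, -9/11, -85/11]
R5 ← R5 + (5/8)·R2: [0, 0, -53/8, -3/4, 1, 9/4]
R4 ← R4 − (24/37)·R3: [0, 0, 0, -166/407, 987/407, 1673/407]
R5 ← R5 + (53/37)·R3: [0, 0, 0, 65/37, -228/37, -884/37]
R5 ← R5 + (715/166)·R4: [0, 0, 0, 0, 711/166, -1027/166]
5 nonzero rows, so the 5 vectors span a space of dimension 5.
Since 5 = 5, the vectors are linearly independent.

yes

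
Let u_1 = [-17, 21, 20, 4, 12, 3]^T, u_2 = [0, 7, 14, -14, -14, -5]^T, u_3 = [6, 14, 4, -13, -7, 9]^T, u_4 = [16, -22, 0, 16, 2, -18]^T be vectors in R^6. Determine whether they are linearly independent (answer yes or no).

Form the matrix with these vectors as rows and row reduce.
R3 ← R3 + (6/17)·R1: [0, 364/17, 188/17, -197/17, -47/17, 171/17]
R4 ← R4 + (16/17)·R1: [0, -38/17, 320/17, 336/17, 226/17, -258/17]
R3 ← R3 − (52/17)·R2: [0, 0, -540/17, 531/17, 681/17, 431/17]
R4 ← R4 + (38/119)·R2: [0, 0, 396/17, 260/17, 150/17, -1996/119]
R4 ← R4 + (11/15)·R3: [0, 0, 0, 191/5, 191/5, 191/105]
4 nonzero rows, so the 4 vectors span a space of dimension 4.
Since 4 = 4, the vectors are linearly independent.

yes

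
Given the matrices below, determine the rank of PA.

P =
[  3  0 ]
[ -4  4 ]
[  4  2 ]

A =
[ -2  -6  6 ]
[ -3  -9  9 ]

First compute PA:
[[ -6, -18,  18],
 [ -4, -12,  12],
 [-14, -42,  42]]
Now row reduce the product.
R2 ← R2 − (2/3)·R1: [0, 0, 0]
R3 ← R3 − (7/3)·R1: [0, 0, 0]
1 nonzero row, so rank(PA) = 1.

1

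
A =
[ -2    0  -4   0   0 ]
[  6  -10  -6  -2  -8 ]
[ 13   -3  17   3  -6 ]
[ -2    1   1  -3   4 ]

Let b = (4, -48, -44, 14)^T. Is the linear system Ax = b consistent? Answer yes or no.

yes

Row reduce the augmented matrix [A | b].
R2 ← R2 + (3)·R1: [0, -10, -18, -2, -8, -36]
R3 ← R3 + (13/2)·R1: [0, -3, -9, 3, -6, -18]
R4 ← R4 − R1: [0, 1, 5, -3, 4, 10]
R3 ← R3 − (3/10)·R2: [0, 0, -18/5, 18/5, -18/5, -36/5]
R4 ← R4 + (1/10)·R2: [0, 0, 16/5, -16/5, 16/5, 32/5]
R4 ← R4 + (8/9)·R3: [0, 0, 0, 0, 0, 0]
The echelon form has 3 nonzero rows, and every pivot lies in the first 5 columns, so rank(A) = rank([A|b]) = 3.
The system is consistent.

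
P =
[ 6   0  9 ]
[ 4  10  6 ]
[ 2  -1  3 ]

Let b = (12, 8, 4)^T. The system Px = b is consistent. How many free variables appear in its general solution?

1

Row reduce the augmented matrix [P | b].
R2 ← R2 − (2/3)·R1: [0, 10, 0, 0]
R3 ← R3 − (1/3)·R1: [0, -1, 0, 0]
R3 ← R3 + (1/10)·R2: [0, 0, 0, 0]
The echelon form has 2 nonzero rows, and every pivot lies in the first 3 columns, so rank(P) = rank([P|b]) = 2.
The system is consistent.
Free variables = (unknowns) − (rank) = 3 − 2 = 1.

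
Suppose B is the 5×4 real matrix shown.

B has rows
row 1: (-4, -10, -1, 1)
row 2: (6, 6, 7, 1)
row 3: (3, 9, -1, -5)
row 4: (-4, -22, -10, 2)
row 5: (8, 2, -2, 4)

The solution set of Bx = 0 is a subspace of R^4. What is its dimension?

0

Row reduce to echelon form.
R2 ← R2 + (3/2)·R1: [0, -9, 11/2, 5/2]
R3 ← R3 + (3/4)·R1: [0, 3/2, -7/4, -17/4]
R4 ← R4 − R1: [0, -12, -9, 1]
R5 ← R5 + (2)·R1: [0, -18, -4, 6]
R3 ← R3 + (1/6)·R2: [0, 0, -5/6, -23/6]
R4 ← R4 − (4/3)·R2: [0, 0, -49/3, -7/3]
R5 ← R5 − (2)·R2: [0, 0, -15, 1]
R4 ← R4 − (98/5)·R3: [0, 0, 0, 364/5]
R5 ← R5 − (18)·R3: [0, 0, 0, 70]
R5 ← R5 − (25/26)·R4: [0, 0, 0, 0]
4 nonzero rows, so rank(B) = 4.
B has 4 columns; by rank–nullity, nullity = 4 − 4 = 0.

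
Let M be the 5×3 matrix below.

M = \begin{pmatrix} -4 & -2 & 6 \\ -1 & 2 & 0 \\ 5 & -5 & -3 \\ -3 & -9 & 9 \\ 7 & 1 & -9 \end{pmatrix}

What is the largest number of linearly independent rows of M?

2

Row reduce to echelon form.
R2 ← R2 − (1/4)·R1: [0, 5/2, -3/2]
R3 ← R3 + (5/4)·R1: [0, -15/2, 9/2]
R4 ← R4 − (3/4)·R1: [0, -15/2, 9/2]
R5 ← R5 + (7/4)·R1: [0, -5/2, 3/2]
R3 ← R3 + (3)·R2: [0, 0, 0]
R4 ← R4 + (3)·R2: [0, 0, 0]
R5 ← R5 + R2: [0, 0, 0]
Echelon form has 2 nonzero rows, so rank(M) = 2.
The rank gives the maximum number of linearly independent rows: 2.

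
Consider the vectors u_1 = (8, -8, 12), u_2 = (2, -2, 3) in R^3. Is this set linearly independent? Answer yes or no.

Form the matrix with these vectors as rows and row reduce.
R2 ← R2 − (1/4)·R1: [0, 0, 0]
1 nonzero row, so the 2 vectors span a space of dimension 1.
Since 1 < 2, the vectors are linearly dependent.

no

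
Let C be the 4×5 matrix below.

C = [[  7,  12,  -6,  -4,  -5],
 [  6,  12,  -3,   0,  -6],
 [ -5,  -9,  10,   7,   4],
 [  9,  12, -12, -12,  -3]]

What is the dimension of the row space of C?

3

Row reduce to echelon form.
R2 ← R2 − (6/7)·R1: [0, 12/7, 15/7, 24/7, -12/7]
R3 ← R3 + (5/7)·R1: [0, -3/7, 40/7, 29/7, 3/7]
R4 ← R4 − (9/7)·R1: [0, -24/7, -30/7, -48/7, 24/7]
R3 ← R3 + (1/4)·R2: [0, 0, 25/4, 5, 0]
R4 ← R4 + (2)·R2: [0, 0, 0, 0, 0]
Echelon form has 3 nonzero rows, so rank(C) = 3.
The row space has dimension equal to the rank: 3.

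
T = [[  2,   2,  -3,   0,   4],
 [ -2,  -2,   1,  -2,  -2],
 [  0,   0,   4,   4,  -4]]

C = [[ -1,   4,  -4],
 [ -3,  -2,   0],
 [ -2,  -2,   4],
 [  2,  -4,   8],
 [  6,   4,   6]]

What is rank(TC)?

2

First compute TC:
[[ 22,  26,   4],
 [-10,  -6, -16],
 [-24, -40,  24]]
Now row reduce the product.
R2 ← R2 + (5/11)·R1: [0, 64/11, -156/11]
R3 ← R3 + (12/11)·R1: [0, -128/11, 312/11]
R3 ← R3 + (2)·R2: [0, 0, 0]
2 nonzero rows, so rank(TC) = 2.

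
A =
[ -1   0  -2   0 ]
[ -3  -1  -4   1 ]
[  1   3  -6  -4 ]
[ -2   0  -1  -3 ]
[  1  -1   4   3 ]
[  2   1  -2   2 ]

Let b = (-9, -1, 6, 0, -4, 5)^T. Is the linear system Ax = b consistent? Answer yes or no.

no

Row reduce the augmented matrix [A | b].
R2 ← R2 − (3)·R1: [0, -1, 2, 1, 26]
R3 ← R3 + R1: [0, 3, -8, -4, -3]
R4 ← R4 − (2)·R1: [0, 0, 3, -3, 18]
R5 ← R5 + R1: [0, -1, 2, 3, -13]
R6 ← R6 + (2)·R1: [0, 1, -6, 2, -13]
R3 ← R3 + (3)·R2: [0, 0, -2, -1, 75]
R5 ← R5 − R2: [0, 0, 0, 2, -39]
R6 ← R6 + R2: [0, 0, -4, 3, 13]
R4 ← R4 + (3/2)·R3: [0, 0, 0, -9/2, 261/2]
R6 ← R6 − (2)·R3: [0, 0, 0, 5, -137]
R5 ← R5 + (4/9)·R4: [0, 0, 0, 0, 19]
R6 ← R6 + (10/9)·R4: [0, 0, 0, 0, 8]
R6 ← R6 − (8/19)·R5: [0, 0, 0, 0, 0]
The echelon form has 5 nonzero rows; the last pivot sits in the augmented column, so rank(A) = 4 but rank([A|b]) = 5.
Since the ranks differ, the system is inconsistent.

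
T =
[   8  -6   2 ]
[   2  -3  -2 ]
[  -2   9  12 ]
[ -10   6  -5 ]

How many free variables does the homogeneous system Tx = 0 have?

Row reduce to echelon form.
R2 ← R2 − (1/4)·R1: [0, -3/2, -5/2]
R3 ← R3 + (1/4)·R1: [0, 15/2, 25/2]
R4 ← R4 + (5/4)·R1: [0, -3/2, -5/2]
R3 ← R3 + (5)·R2: [0, 0, 0]
R4 ← R4 − R2: [0, 0, 0]
2 nonzero rows, so rank(T) = 2.
T has 3 columns; by rank–nullity, nullity = 3 − 2 = 1.

1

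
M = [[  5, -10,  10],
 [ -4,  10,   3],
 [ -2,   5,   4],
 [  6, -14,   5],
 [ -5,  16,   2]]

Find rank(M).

Row reduce to echelon form.
R2 ← R2 + (4/5)·R1: [0, 2, 11]
R3 ← R3 + (2/5)·R1: [0, 1, 8]
R4 ← R4 − (6/5)·R1: [0, -2, -7]
R5 ← R5 + R1: [0, 6, 12]
R3 ← R3 − (1/2)·R2: [0, 0, 5/2]
R4 ← R4 + R2: [0, 0, 4]
R5 ← R5 − (3)·R2: [0, 0, -21]
R4 ← R4 − (8/5)·R3: [0, 0, 0]
R5 ← R5 + (42/5)·R3: [0, 0, 0]
Echelon form has 3 nonzero rows, so rank(M) = 3.

3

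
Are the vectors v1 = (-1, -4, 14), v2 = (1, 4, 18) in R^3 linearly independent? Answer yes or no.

Form the matrix with these vectors as rows and row reduce.
R2 ← R2 + R1: [0, 0, 32]
2 nonzero rows, so the 2 vectors span a space of dimension 2.
Since 2 = 2, the vectors are linearly independent.

yes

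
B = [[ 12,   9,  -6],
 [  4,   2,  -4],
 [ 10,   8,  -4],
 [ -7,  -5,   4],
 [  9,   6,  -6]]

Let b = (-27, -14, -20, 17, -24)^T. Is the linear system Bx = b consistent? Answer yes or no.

Row reduce the augmented matrix [B | b].
R2 ← R2 − (1/3)·R1: [0, -1, -2, -5]
R3 ← R3 − (5/6)·R1: [0, 1/2, 1, 5/2]
R4 ← R4 + (7/12)·R1: [0, 1/4, 1/2, 5/4]
R5 ← R5 − (3/4)·R1: [0, -3/4, -3/2, -15/4]
R3 ← R3 + (1/2)·R2: [0, 0, 0, 0]
R4 ← R4 + (1/4)·R2: [0, 0, 0, 0]
R5 ← R5 − (3/4)·R2: [0, 0, 0, 0]
The echelon form has 2 nonzero rows, and every pivot lies in the first 3 columns, so rank(B) = rank([B|b]) = 2.
The system is consistent.

yes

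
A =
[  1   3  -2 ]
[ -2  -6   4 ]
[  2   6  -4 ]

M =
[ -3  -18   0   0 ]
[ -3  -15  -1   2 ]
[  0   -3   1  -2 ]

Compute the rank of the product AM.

First compute AM:
[[-12, -57,  -5,  10],
 [ 24, 114,  10, -20],
 [-24, -114, -10,  20]]
Now row reduce the product.
R2 ← R2 + (2)·R1: [0, 0, 0, 0]
R3 ← R3 − (2)·R1: [0, 0, 0, 0]
1 nonzero row, so rank(AM) = 1.

1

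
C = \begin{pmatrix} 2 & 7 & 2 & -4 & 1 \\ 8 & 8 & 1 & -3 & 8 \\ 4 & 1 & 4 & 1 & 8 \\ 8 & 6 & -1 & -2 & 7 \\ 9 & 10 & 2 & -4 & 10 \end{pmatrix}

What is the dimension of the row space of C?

5

Row reduce to echelon form.
R2 ← R2 − (4)·R1: [0, -20, -7, 13, 4]
R3 ← R3 − (2)·R1: [0, -13, 0, 9, 6]
R4 ← R4 − (4)·R1: [0, -22, -9, 14, 3]
R5 ← R5 − (9/2)·R1: [0, -43/2, -7, 14, 11/2]
R3 ← R3 − (13/20)·R2: [0, 0, 91/20, 11/20, 17/5]
R4 ← R4 − (11/10)·R2: [0, 0, -13/10, -3/10, -7/5]
R5 ← R5 − (43/40)·R2: [0, 0, 21/40, 1/40, 6/5]
R4 ← R4 + (2/7)·R3: [0, 0, 0, -1/7, -3/7]
R5 ← R5 − (3/26)·R3: [0, 0, 0, -1/26, 21/26]
R5 ← R5 − (7/26)·R4: [0, 0, 0, 0, 12/13]
Echelon form has 5 nonzero rows, so rank(C) = 5.
The row space has dimension equal to the rank: 5.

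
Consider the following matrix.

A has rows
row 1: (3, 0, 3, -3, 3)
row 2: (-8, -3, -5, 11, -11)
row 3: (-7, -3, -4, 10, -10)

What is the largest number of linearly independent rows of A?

Row reduce to echelon form.
R2 ← R2 + (8/3)·R1: [0, -3, 3, 3, -3]
R3 ← R3 + (7/3)·R1: [0, -3, 3, 3, -3]
R3 ← R3 − R2: [0, 0, 0, 0, 0]
Echelon form has 2 nonzero rows, so rank(A) = 2.
The rank gives the maximum number of linearly independent rows: 2.

2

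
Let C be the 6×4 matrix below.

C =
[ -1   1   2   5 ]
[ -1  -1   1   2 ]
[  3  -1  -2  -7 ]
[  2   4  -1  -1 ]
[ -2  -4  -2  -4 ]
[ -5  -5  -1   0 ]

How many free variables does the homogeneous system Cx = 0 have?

1

Row reduce to echelon form.
R2 ← R2 − R1: [0, -2, -1, -3]
R3 ← R3 + (3)·R1: [0, 2, 4, 8]
R4 ← R4 + (2)·R1: [0, 6, 3, 9]
R5 ← R5 − (2)·R1: [0, -6, -6, -14]
R6 ← R6 − (5)·R1: [0, -10, -11, -25]
R3 ← R3 + R2: [0, 0, 3, 5]
R4 ← R4 + (3)·R2: [0, 0, 0, 0]
R5 ← R5 − (3)·R2: [0, 0, -3, -5]
R6 ← R6 − (5)·R2: [0, 0, -6, -10]
R5 ← R5 + R3: [0, 0, 0, 0]
R6 ← R6 + (2)·R3: [0, 0, 0, 0]
3 nonzero rows, so rank(C) = 3.
C has 4 columns; by rank–nullity, nullity = 4 − 3 = 1.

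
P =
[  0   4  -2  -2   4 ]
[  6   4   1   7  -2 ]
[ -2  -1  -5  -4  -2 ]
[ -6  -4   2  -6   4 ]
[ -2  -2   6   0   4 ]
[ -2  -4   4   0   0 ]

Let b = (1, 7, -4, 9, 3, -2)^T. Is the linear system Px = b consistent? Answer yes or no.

Row reduce the augmented matrix [P | b].
Swap R1 ↔ R2
R3 ← R3 + (1/3)·R1: [0, 1/3, -14/3, -5/3, -8/3, -5/3]
R4 ← R4 + R1: [0, 0, 3, 1, 2, 16]
R5 ← R5 + (1/3)·R1: [0, -2/3, 19/3, 7/3, 10/3, 16/3]
R6 ← R6 + (1/3)·R1: [0, -8/3, 13/3, 7/3, -2/3, 1/3]
R3 ← R3 − (1/12)·R2: [0, 0, -9/2, -3/2, -3, -7/4]
R5 ← R5 + (1/6)·R2: [0, 0, 6, 2, 4, 11/2]
R6 ← R6 + (2/3)·R2: [0, 0, 3, 1, 2, 1]
R4 ← R4 + (2/3)·R3: [0, 0, 0, 0, 0, 89/6]
R5 ← R5 + (4/3)·R3: [0, 0, 0, 0, 0, 19/6]
R6 ← R6 + (2/3)·R3: [0, 0, 0, 0, 0, -1/6]
R5 ← R5 − (19/89)·R4: [0, 0, 0, 0, 0, 0]
R6 ← R6 + (1/89)·R4: [0, 0, 0, 0, 0, 0]
The echelon form has 4 nonzero rows; the last pivot sits in the augmented column, so rank(P) = 3 but rank([P|b]) = 4.
Since the ranks differ, the system is inconsistent.

no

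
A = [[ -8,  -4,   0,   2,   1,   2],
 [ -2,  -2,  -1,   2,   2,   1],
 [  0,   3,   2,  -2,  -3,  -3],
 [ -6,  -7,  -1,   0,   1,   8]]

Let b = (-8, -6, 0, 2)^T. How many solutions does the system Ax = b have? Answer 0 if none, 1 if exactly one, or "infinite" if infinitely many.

0

Row reduce the augmented matrix [A | b].
R2 ← R2 − (1/4)·R1: [0, -1, -1, 3/2, 7/4, 1/2, -4]
R4 ← R4 − (3/4)·R1: [0, -4, -1, -3/2, 1/4, 13/2, 8]
R3 ← R3 + (3)·R2: [0, 0, -1, 5/2, 9/4, -3/2, -12]
R4 ← R4 − (4)·R2: [0, 0, 3, -15/2, -27/4, 9/2, 24]
R4 ← R4 + (3)·R3: [0, 0, 0, 0, 0, 0, -12]
The echelon form has 4 nonzero rows; the last pivot sits in the augmented column, so rank(A) = 3 but rank([A|b]) = 4.
Since the ranks differ, the system is inconsistent.
It has no solutions.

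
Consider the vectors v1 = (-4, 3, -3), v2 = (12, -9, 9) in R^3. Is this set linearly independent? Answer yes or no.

no

Form the matrix with these vectors as rows and row reduce.
R2 ← R2 + (3)·R1: [0, 0, 0]
1 nonzero row, so the 2 vectors span a space of dimension 1.
Since 1 < 2, the vectors are linearly dependent.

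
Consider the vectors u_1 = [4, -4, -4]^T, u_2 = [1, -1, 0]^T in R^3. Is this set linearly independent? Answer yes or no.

yes

Form the matrix with these vectors as rows and row reduce.
R2 ← R2 − (1/4)·R1: [0, 0, 1]
2 nonzero rows, so the 2 vectors span a space of dimension 2.
Since 2 = 2, the vectors are linearly independent.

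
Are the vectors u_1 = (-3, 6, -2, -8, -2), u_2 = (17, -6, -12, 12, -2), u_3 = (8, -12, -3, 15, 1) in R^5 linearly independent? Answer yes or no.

yes

Form the matrix with these vectors as rows and row reduce.
R2 ← R2 + (17/3)·R1: [0, 28, -70/3, -100/3, -40/3]
R3 ← R3 + (8/3)·R1: [0, 4, -25/3, -19/3, -13/3]
R3 ← R3 − (1/7)·R2: [0, 0, -5, -11/7, -17/7]
3 nonzero rows, so the 3 vectors span a space of dimension 3.
Since 3 = 3, the vectors are linearly independent.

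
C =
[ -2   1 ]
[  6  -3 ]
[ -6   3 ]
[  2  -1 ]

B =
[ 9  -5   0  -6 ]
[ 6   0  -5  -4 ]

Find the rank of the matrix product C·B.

1

First compute CB:
[[-12,  10,  -5,   8],
 [ 36, -30,  15, -24],
 [-36,  30, -15,  24],
 [ 12, -10,   5,  -8]]
Now row reduce the product.
R2 ← R2 + (3)·R1: [0, 0, 0, 0]
R3 ← R3 − (3)·R1: [0, 0, 0, 0]
R4 ← R4 + R1: [0, 0, 0, 0]
1 nonzero row, so rank(CB) = 1.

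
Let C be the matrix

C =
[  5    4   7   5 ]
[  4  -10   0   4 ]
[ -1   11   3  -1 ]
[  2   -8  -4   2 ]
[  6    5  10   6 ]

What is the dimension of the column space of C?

3

Row reduce to echelon form.
R2 ← R2 − (4/5)·R1: [0, -66/5, -28/5, 0]
R3 ← R3 + (1/5)·R1: [0, 59/5, 22/5, 0]
R4 ← R4 − (2/5)·R1: [0, -48/5, -34/5, 0]
R5 ← R5 − (6/5)·R1: [0, 1/5, 8/5, 0]
R3 ← R3 + (59/66)·R2: [0, 0, -20/33, 0]
R4 ← R4 − (8/11)·R2: [0, 0, -30/11, 0]
R5 ← R5 + (1/66)·R2: [0, 0, 50/33, 0]
R4 ← R4 − (9/2)·R3: [0, 0, 0, 0]
R5 ← R5 + (5/2)·R3: [0, 0, 0, 0]
Echelon form has 3 nonzero rows, so rank(C) = 3.
The column space has dimension equal to the rank: 3.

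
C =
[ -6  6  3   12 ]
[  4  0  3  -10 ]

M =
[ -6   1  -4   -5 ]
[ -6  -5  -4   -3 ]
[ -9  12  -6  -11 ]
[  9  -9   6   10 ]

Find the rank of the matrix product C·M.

2

First compute CM:
[[ 81, -108,  54,  99],
 [-141, 130, -94, -153]]
Now row reduce the product.
R2 ← R2 + (47/27)·R1: [0, -58, 0, 58/3]
2 nonzero rows, so rank(CM) = 2.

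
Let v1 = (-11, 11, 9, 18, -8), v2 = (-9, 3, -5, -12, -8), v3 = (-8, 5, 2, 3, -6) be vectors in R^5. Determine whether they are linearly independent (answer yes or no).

Form the matrix with these vectors as rows and row reduce.
R2 ← R2 − (9/11)·R1: [0, -6, -136/11, -294/11, -16/11]
R3 ← R3 − (8/11)·R1: [0, -3, -50/11, -111/11, -2/11]
R3 ← R3 − (1/2)·R2: [0, 0, 18/11, 36/11, 6/11]
3 nonzero rows, so the 3 vectors span a space of dimension 3.
Since 3 = 3, the vectors are linearly independent.

yes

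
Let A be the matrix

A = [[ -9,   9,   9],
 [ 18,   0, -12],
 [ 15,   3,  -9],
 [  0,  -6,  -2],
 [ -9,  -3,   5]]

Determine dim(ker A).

1

Row reduce to echelon form.
R2 ← R2 + (2)·R1: [0, 18, 6]
R3 ← R3 + (5/3)·R1: [0, 18, 6]
R5 ← R5 − R1: [0, -12, -4]
R3 ← R3 − R2: [0, 0, 0]
R4 ← R4 + (1/3)·R2: [0, 0, 0]
R5 ← R5 + (2/3)·R2: [0, 0, 0]
2 nonzero rows, so rank(A) = 2.
A has 3 columns; by rank–nullity, nullity = 3 − 2 = 1.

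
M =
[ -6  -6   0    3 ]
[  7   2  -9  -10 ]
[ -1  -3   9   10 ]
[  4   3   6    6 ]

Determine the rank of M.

Row reduce to echelon form.
R2 ← R2 + (7/6)·R1: [0, -5, -9, -13/2]
R3 ← R3 − (1/6)·R1: [0, -2, 9, 19/2]
R4 ← R4 + (2/3)·R1: [0, -1, 6, 8]
R3 ← R3 − (2/5)·R2: [0, 0, 63/5, 121/10]
R4 ← R4 − (1/5)·R2: [0, 0, 39/5, 93/10]
R4 ← R4 − (13/21)·R3: [0, 0, 0, 38/21]
Echelon form has 4 nonzero rows, so rank(M) = 4.

4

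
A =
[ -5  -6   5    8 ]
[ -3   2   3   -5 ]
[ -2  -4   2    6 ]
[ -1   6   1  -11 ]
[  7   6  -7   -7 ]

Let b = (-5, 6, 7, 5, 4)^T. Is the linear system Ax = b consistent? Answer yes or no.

no

Row reduce the augmented matrix [A | b].
R2 ← R2 − (3/5)·R1: [0, 28/5, 0, -49/5, 9]
R3 ← R3 − (2/5)·R1: [0, -8/5, 0, 14/5, 9]
R4 ← R4 − (1/5)·R1: [0, 36/5, 0, -63/5, 6]
R5 ← R5 + (7/5)·R1: [0, -12/5, 0, 21/5, -3]
R3 ← R3 + (2/7)·R2: [0, 0, 0, 0, 81/7]
R4 ← R4 − (9/7)·R2: [0, 0, 0, 0, -39/7]
R5 ← R5 + (3/7)·R2: [0, 0, 0, 0, 6/7]
R4 ← R4 + (13/27)·R3: [0, 0, 0, 0, 0]
R5 ← R5 − (2/27)·R3: [0, 0, 0, 0, 0]
The echelon form has 3 nonzero rows; the last pivot sits in the augmented column, so rank(A) = 2 but rank([A|b]) = 3.
Since the ranks differ, the system is inconsistent.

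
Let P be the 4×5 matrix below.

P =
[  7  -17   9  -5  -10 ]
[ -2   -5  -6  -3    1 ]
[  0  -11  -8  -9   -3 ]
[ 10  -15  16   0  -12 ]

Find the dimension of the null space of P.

1

Row reduce to echelon form.
R2 ← R2 + (2/7)·R1: [0, -69/7, -24/7, -31/7, -13/7]
R4 ← R4 − (10/7)·R1: [0, 65/7, 22/7, 50/7, 16/7]
R3 ← R3 − (77/69)·R2: [0, 0, -96/23, -280/69, -64/69]
R4 ← R4 + (65/69)·R2: [0, 0, -2/23, 205/69, 37/69]
R4 ← R4 − (1/48)·R3: [0, 0, 0, 55/18, 5/9]
4 nonzero rows, so rank(P) = 4.
P has 5 columns; by rank–nullity, nullity = 5 − 4 = 1.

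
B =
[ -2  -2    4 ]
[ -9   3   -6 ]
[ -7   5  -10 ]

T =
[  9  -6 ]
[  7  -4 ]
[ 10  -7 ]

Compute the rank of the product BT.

2

First compute BT:
[[  8,  -8],
 [-120,  84],
 [-128,  92]]
Now row reduce the product.
R2 ← R2 + (15)·R1: [0, -36]
R3 ← R3 + (16)·R1: [0, -36]
R3 ← R3 − R2: [0, 0]
2 nonzero rows, so rank(BT) = 2.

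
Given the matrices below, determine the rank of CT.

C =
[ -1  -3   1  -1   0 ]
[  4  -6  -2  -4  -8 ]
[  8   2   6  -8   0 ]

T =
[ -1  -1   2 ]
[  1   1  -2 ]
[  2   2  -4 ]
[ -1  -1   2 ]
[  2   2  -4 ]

First compute CT:
[[  1,   1,  -2],
 [-26, -26,  52],
 [ 14,  14, -28]]
Now row reduce the product.
R2 ← R2 + (26)·R1: [0, 0, 0]
R3 ← R3 − (14)·R1: [0, 0, 0]
1 nonzero row, so rank(CT) = 1.

1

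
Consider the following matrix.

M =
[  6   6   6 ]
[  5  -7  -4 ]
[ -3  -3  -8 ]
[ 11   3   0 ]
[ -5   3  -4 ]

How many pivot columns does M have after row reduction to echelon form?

Row reduce to echelon form.
R2 ← R2 − (5/6)·R1: [0, -12, -9]
R3 ← R3 + (1/2)·R1: [0, 0, -5]
R4 ← R4 − (11/6)·R1: [0, -8, -11]
R5 ← R5 + (5/6)·R1: [0, 8, 1]
R4 ← R4 − (2/3)·R2: [0, 0, -5]
R5 ← R5 + (2/3)·R2: [0, 0, -5]
R4 ← R4 − R3: [0, 0, 0]
R5 ← R5 − R3: [0, 0, 0]
Echelon form has 3 nonzero rows, so rank(M) = 3.
Each nonzero row contributes one pivot column: 3 pivot columns.

3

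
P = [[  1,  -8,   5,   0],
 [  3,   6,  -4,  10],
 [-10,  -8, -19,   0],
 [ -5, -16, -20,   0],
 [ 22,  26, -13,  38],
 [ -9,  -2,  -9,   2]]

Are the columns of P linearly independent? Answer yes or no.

Row reduce P to echelon form.
R2 ← R2 − (3)·R1: [0, 30, -19, 10]
R3 ← R3 + (10)·R1: [0, -88, 31, 0]
R4 ← R4 + (5)·R1: [0, -56, 5, 0]
R5 ← R5 − (22)·R1: [0, 202, -123, 38]
R6 ← R6 + (9)·R1: [0, -74, 36, 2]
R3 ← R3 + (44/15)·R2: [0, 0, -371/15, 88/3]
R4 ← R4 + (28/15)·R2: [0, 0, -457/15, 56/3]
R5 ← R5 − (101/15)·R2: [0, 0, 74/15, -88/3]
R6 ← R6 + (37/15)·R2: [0, 0, -163/15, 80/3]
R4 ← R4 − (457/371)·R3: [0, 0, 0, -6480/371]
R5 ← R5 + (74/371)·R3: [0, 0, 0, -8712/371]
R6 ← R6 − (163/371)·R3: [0, 0, 0, 5112/371]
R5 ← R5 − (121/90)·R4: [0, 0, 0, 0]
R6 ← R6 + (71/90)·R4: [0, 0, 0, 0]
4 pivots among 4 columns.
Every column is a pivot column, so the columns are linearly independent.

yes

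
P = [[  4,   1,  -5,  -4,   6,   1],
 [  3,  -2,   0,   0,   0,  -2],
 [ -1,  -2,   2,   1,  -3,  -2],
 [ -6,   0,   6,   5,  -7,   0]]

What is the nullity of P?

3

Row reduce to echelon form.
R2 ← R2 − (3/4)·R1: [0, -11/4, 15/4, 3, -9/2, -11/4]
R3 ← R3 + (1/4)·R1: [0, -7/4, 3/4, 0, -3/2, -7/4]
R4 ← R4 + (3/2)·R1: [0, 3/2, -3/2, -1, 2, 3/2]
R3 ← R3 − (7/11)·R2: [0, 0, -18/11, -21/11, 15/11, 0]
R4 ← R4 + (6/11)·R2: [0, 0, 6/11, 7/11, -5/11, 0]
R4 ← R4 + (1/3)·R3: [0, 0, 0, 0, 0, 0]
3 nonzero rows, so rank(P) = 3.
P has 6 columns; by rank–nullity, nullity = 6 − 3 = 3.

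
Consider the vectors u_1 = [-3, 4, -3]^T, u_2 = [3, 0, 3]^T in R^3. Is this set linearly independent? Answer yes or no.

Form the matrix with these vectors as rows and row reduce.
R2 ← R2 + R1: [0, 4, 0]
2 nonzero rows, so the 2 vectors span a space of dimension 2.
Since 2 = 2, the vectors are linearly independent.

yes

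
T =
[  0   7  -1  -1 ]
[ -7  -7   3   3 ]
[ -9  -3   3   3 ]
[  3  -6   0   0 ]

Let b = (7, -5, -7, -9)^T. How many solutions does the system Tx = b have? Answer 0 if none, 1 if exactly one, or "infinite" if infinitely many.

0

Row reduce the augmented matrix [T | b].
Swap R1 ↔ R2
R3 ← R3 − (9/7)·R1: [0, 6, -6/7, -6/7, -4/7]
R4 ← R4 + (3/7)·R1: [0, -9, 9/7, 9/7, -78/7]
R3 ← R3 − (6/7)·R2: [0, 0, 0, 0, -46/7]
R4 ← R4 + (9/7)·R2: [0, 0, 0, 0, -15/7]
R4 ← R4 − (15/46)·R3: [0, 0, 0, 0, 0]
The echelon form has 3 nonzero rows; the last pivot sits in the augmented column, so rank(T) = 2 but rank([T|b]) = 3.
Since the ranks differ, the system is inconsistent.
It has no solutions.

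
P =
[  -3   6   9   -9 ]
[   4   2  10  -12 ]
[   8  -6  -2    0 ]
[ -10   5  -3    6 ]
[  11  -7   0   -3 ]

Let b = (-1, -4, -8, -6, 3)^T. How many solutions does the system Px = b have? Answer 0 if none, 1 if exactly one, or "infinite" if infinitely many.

0

Row reduce the augmented matrix [P | b].
R2 ← R2 + (4/3)·R1: [0, 10, 22, -24, -16/3]
R3 ← R3 + (8/3)·R1: [0, 10, 22, -24, -32/3]
R4 ← R4 − (10/3)·R1: [0, -15, -33, 36, -8/3]
R5 ← R5 + (11/3)·R1: [0, 15, 33, -36, -2/3]
R3 ← R3 − R2: [0, 0, 0, 0, -16/3]
R4 ← R4 + (3/2)·R2: [0, 0, 0, 0, -32/3]
R5 ← R5 − (3/2)·R2: [0, 0, 0, 0, 22/3]
R4 ← R4 − (2)·R3: [0, 0, 0, 0, 0]
R5 ← R5 + (11/8)·R3: [0, 0, 0, 0, 0]
The echelon form has 3 nonzero rows; the last pivot sits in the augmented column, so rank(P) = 2 but rank([P|b]) = 3.
Since the ranks differ, the system is inconsistent.
It has no solutions.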